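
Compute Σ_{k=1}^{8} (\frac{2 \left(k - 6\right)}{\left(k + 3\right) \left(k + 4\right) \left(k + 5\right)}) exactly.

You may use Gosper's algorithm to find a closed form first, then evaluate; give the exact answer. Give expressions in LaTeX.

Step 1: r(k) = (k - 5)*(k + 3)/((k - 6)*(k + 6)).
Normal form (A,B,C) = (k + 3, k + 6, k - 6).
Need (k + 3)·f(k+1) − (k + 5)·f(k) = k - 6.
deg f ≤ 2 (via 1,1,1).
Match coefficients ⇒ f(k) = -k*(k + 15)/8.
So s_k = (B(k−1)f/C)·t_k = (-k*(k + 5)*(k + 15)/(8*(k - 6)))·t_k = k*(-k - 15)/(4*(k + 3)*(k + 4)).
s_(k+1) − s_k = 2*(k - 6)/(k**3 + 12*k**2 + 47*k + 60) = t_k.
Telescoping: Σ = s_(9) − s_(1) = -9/26 − (-1/5) = -19/130.

Σ = -19/130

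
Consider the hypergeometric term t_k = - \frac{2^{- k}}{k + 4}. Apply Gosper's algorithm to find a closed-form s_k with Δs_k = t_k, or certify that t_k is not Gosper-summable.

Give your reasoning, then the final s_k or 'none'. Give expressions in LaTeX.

t_(k+1)/t_k = (k + 4)/(2*(k + 5)).
A = k/2 + 2, B = k + 5, C = 1.
f must satisfy (k/2 + 2)·f(k+1) − (k + 4)·f(k) = 1.
Degrees (1,1,0) ⇒ d ≤ -1.
Negative degree bound (-1): no f exists, t_k not Gosper-summable.

no hypergeometric antidifference exists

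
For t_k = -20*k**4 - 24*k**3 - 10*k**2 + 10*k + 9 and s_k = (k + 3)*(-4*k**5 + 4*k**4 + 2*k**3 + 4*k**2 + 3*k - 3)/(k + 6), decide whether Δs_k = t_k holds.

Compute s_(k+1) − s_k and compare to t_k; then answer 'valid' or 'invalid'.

s_(k+1) = (-4*k**6 - 32*k**5 - 86*k**4 - 94*k**3 - 11*k**2 + 58*k + 24)/(k + 7)
s_(k+1) − s_k = (-20*k**6 - 236*k**5 - 718*k**4 - 660*k**3 - 119*k**2 + 339*k + 207)/(k**2 + 13*k + 42)
(s_(k+1) − s_k) − t_k = 3*(16*k**5 + 148*k**4 + 156*k**3 + 54*k**2 - 66*k - 57)/(k**2 + 13*k + 42)

Invalid: residual 3*(16*k**5 + 148*k**4 + 156*k**3 + 54*k**2 - 66*k - 57)/(k**2 + 13*k + 42) ≠ 0.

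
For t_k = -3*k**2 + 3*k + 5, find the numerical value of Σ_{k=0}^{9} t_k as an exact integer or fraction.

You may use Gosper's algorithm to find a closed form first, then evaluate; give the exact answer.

Step 1: r(k) = (3*k**2 + 3*k - 5)/(3*k**2 - 3*k - 5).
A = 1, B = 1, C = k**2 - k - 5/3.
Key eq: (1)·f(k+1) = (1)·f(k) + (k**2 - k - 5/3).
Degrees (0,0,2) ⇒ d ≤ 3.
Solving with deg f ≤ 3: f(k) = k*(k**2 - 3*k - 3)/3.
Get s_k = R·t_k = k*(-k**2 + 3*k + 3) with R(k) = B(k−1)f(k)/C(k) = k*(k**2 - 3*k - 3)/(3*k**2 - 3*k - 5).
s_(k+1) − s_k = -3*k**2 + 3*k + 5 = t_k.
Evaluate s at k=10 and k=0: -670 and 0; difference -670.

Σ = -670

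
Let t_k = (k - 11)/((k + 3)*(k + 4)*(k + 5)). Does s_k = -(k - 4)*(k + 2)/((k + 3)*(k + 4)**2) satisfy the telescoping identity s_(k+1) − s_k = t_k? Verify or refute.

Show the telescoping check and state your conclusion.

Invalid: residual 4*(-k**2 + 3*k + 32)/(k**5 + 21*k**4 + 175*k**3 + 723*k**2 + 1480*k + 1200) ≠ 0.

s_(k+1) = -(k - 3)*(k + 3)/((k + 4)*(k + 5)**2)
s_(k+1) − s_k = ((3 - k)*(k + 3)**2*(k + 4) + (k - 4)*(k + 2)*(k + 5)**2)/((k + 3)*(k + 4)**2*(k + 5)**2)
(s_(k+1) − s_k) − t_k = 4*(-k**2 + 3*k + 32)/(k**5 + 21*k**4 + 175*k**3 + 723*k**2 + 1480*k + 1200)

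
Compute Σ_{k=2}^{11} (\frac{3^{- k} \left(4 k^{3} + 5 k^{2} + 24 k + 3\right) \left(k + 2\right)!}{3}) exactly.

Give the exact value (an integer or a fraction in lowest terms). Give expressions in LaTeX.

Σ = 193370725112/2187

The ratio is (4*k**4 + 29*k**3 + 97*k**2 + 174*k + 108)/(3*(4*k**3 + 5*k**2 + 24*k + 3)).
Gosper form: A/B · C(k+1)/C(k) with A=k/3 + 1, B=1, C=k**3 + 5*k**2/4 + 6*k + 3/4.
Solve (k/3 + 1)·f(k+1) − (1)·f(k) = k**3 + 5*k**2/4 + 6*k + 3/4.
deg f ≤ 2 (via 1,0,3).
Match coefficients ⇒ f(k) = 3*(k - 1)*(4*k + 1)/4.
So s_k = (B(k−1)f/C)·t_k = (3*(k - 1)*(4*k + 1)/(4*k**3 + 5*k**2 + 24*k + 3))·t_k = (k - 1)*(4*k + 1)*factorial(k + 2)/3**k.
Δs = (4*k**3 + 5*k**2 + 24*k + 3)*factorial(k + 2)/(3*3**k), as required.
Σ_(k=2)^(11) t_k = s_(12) − s_(2) = 193370777600/2187 − (24) = 193370725112/2187.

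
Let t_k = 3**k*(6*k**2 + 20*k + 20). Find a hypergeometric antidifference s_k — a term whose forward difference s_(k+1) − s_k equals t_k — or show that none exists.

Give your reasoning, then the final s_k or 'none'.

r(k) = 3*(3*k**2 + 16*k + 23)/(3*k**2 + 10*k + 10) after simplifying.
Factor: A=3; B=1; C=k**2 + 10*k/3 + 10/3.
Set up (3)·f(k+1) − (1)·f(k) − (k**2 + 10*k/3 + 10/3) = 0.
From deg A=0, deg B=0, deg C=2: d=2.
Solving with deg f ≤ 2: f(k) = (3*k**2 + k + 4)/6.
Then R = B(k−1)f/C = (3*k**2 + k + 4)/(2*(3*k**2 + 10*k + 10)), so s_k = R(k)·t_k = 3**k*(3*k**2 + k + 4).
Verify: 3**k*(6*k**2 + 20*k + 20) matches t_k.

s_k = 3**k*(3*k**2 + k + 4)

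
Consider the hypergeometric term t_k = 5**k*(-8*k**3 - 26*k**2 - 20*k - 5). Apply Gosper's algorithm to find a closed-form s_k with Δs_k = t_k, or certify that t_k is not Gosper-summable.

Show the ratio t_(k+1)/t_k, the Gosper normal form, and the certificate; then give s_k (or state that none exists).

The ratio is 5*(8*k**3 + 50*k**2 + 96*k + 59)/(8*k**3 + 26*k**2 + 20*k + 5).
Gosper form: A/B · C(k+1)/C(k) with A=5, B=1, C=k**3 + 13*k**2/4 + 5*k/2 + 5/8.
Solve (5)·f(k+1) − (1)·f(k) = k**3 + 13*k**2/4 + 5*k/2 + 5/8.
From deg A=0, deg B=0, deg C=3: d=3.
A polynomial solution: f(k) = k**2*(2*k - 1)/8.
Certificate R = B(k−1)f/C = k**2*(2*k - 1)/(8*k**3 + 26*k**2 + 20*k + 5) gives s_k = 5**k*k**2*(1 - 2*k).
Check: Δs_k = 5**k*(-8*k**3 - 26*k**2 - 20*k - 5). ✓

s_k = 5**k*k**2*(1 - 2*k)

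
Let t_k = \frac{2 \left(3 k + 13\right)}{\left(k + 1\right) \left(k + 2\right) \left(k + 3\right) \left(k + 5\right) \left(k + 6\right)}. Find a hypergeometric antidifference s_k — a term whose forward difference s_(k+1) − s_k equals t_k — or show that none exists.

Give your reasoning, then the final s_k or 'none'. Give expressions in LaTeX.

The ratio is (k + 1)*(k + 5)*(3*k + 16)/((k + 4)*(k + 7)*(3*k + 13)).
Factor: A=k + 1; B=k + 7; C=k**2 + 25*k/3 + 52/3.
Solve (k + 1)·f(k+1) − (k + 6)·f(k) = k**2 + 25*k/3 + 52/3.
deg f ≤ 5 (via 1,1,2).
A polynomial solution: f(k) = k*(k + 3)*(k + 4)*(k**2 + 8*k + 17)/30.
Get s_k = R·t_k = k*(k**2 + 8*k + 17)/(5*(k**3 + 8*k**2 + 17*k + 10)) with R(k) = B(k−1)f(k)/C(k) = k*(k + 3)*(k + 6)*(k**2 + 8*k + 17)/(10*(3*k + 13)).
s_(k+1) − s_k = 2*(3*k + 13)/(k**5 + 17*k**4 + 107*k**3 + 307*k**2 + 396*k + 180) = t_k.

s_k = \frac{k \left(k^{2} + 8 k + 17\right)}{5 \left(k^{3} + 8 k^{2} + 17 k + 10\right)}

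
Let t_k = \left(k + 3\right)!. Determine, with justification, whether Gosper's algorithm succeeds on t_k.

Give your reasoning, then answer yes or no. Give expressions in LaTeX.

Ratio r(k) = k + 4.
Factor: A=k + 4; B=1; C=1.
Solve (k + 4)·f(k+1) − (1)·f(k) = 1.
d = -1 from the (1,0,0) case.
Bound -1 < 0, so the key equation has no polynomial solution.

No — t_k has no hypergeometric antidifference.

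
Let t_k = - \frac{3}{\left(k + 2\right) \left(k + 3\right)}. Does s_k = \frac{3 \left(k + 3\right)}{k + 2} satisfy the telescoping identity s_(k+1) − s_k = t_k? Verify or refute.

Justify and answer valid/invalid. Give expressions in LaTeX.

s_(k+1) = 3*(k + 4)/(k + 3)
s_(k+1) − s_k = -3/(k**2 + 5*k + 6)
(s_(k+1) − s_k) − t_k = 0

Valid — Δs_k = t_k.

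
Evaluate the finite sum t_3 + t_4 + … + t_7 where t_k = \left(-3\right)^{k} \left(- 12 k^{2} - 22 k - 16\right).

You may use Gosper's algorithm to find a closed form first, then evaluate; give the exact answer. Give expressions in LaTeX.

Ratio r(k) = 3*(-6*k**2 - 23*k - 25)/(6*k**2 + 11*k + 8).
Take A(k)=-3, B(k)=1, C(k)=k**2 + 11*k/6 + 4/3.
f must satisfy (-3)·f(k+1) − (1)·f(k) = k**2 + 11*k/6 + 4/3.
Degrees (0,0,2) ⇒ d ≤ 2.
Solving with deg f ≤ 2: f(k) = -(3*k**2 + k + 1)/12.
R(k) = B(k−1)·f(k)/C(k) = -(3*k**2 + k + 1)/(2*(6*k**2 + 11*k + 8)); s_k = R·t_k = (-3)**k*(3*k**2 + k + 1).
Check: Δs_k = (-3)**k*(-12*k**2 - 22*k - 16). ✓
Σ_(k=3)^(7) t_k = s_(8) − s_(3) = 1318761 − (-837) = 1319598.

Σ = 1319598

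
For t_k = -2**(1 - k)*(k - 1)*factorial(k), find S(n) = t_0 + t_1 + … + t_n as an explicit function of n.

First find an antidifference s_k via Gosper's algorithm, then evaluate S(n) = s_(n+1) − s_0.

S(n) = 2**(1 - n)*(2**(n + 1) - n*factorial(n) - factorial(n))

Step 1: r(k) = k*(k + 1)/(2*(k - 1)).
So A=k/2 + 1/2 and B=1, with C=k - 1.
Key eq: (k/2 + 1/2)·f(k+1) = (1)·f(k) + (k - 1).
From deg A=1, deg B=0, deg C=1: d=0.
Coefficient equations give f(k) = 2.
Then R = B(k−1)f/C = 2/(k - 1), so s_k = R(k)·t_k = -2**(2 - k)*factorial(k).
s_(k+1) − s_k = -2**(1 - k)*(k - 1)*factorial(k) = t_k.
Evaluate: s_(n+1) = -2**(1 - n)*factorial(n + 1); subtract s_(0) = -4 ⇒ S(n) = 2**(1 - n)*(2**(n + 1) - n*factorial(n) - factorial(n)).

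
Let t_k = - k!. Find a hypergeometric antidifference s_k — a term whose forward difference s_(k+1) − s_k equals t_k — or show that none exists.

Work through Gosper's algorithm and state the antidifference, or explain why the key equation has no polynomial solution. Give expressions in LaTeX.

r(k) = k + 1 after simplifying.
Factor: A=k + 1; B=1; C=1.
Key eq: (k + 1)·f(k+1) = (1)·f(k) + (1).
Bound: deg f ≤ -1.
d = -1 < 0 ⇒ no nonzero polynomial f; not summable.

none — t_k is not Gosper-summable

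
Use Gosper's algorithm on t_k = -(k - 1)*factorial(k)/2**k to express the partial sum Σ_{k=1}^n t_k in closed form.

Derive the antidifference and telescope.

Step 1: r(k) = k*(k + 1)/(2*(k - 1)).
Take A(k)=k/2 + 1/2, B(k)=1, C(k)=k - 1.
Need (k/2 + 1/2)·f(k+1) − (1)·f(k) = k - 1.
d = 0 from the (1,0,1) case.
A polynomial solution: f(k) = 2.
R(k) = B(k−1)·f(k)/C(k) = 2/(k - 1); s_k = R·t_k = -2**(1 - k)*factorial(k).
Verify: -(k - 1)*factorial(k)/2**k matches t_k.
s_(n+1) = -factorial(n + 1)/2**n and s_(1) = -1, so S(n) = (2**n - n*factorial(n) - factorial(n))/2**n.

S(n) = (2**n - n*factorial(n) - factorial(n))/2**n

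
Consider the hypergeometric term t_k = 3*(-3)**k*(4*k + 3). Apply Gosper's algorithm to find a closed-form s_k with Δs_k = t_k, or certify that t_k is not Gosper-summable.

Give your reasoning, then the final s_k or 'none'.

s_k = (-3)**(k + 1)*k

Step 1: r(k) = 3*(-4*k - 7)/(4*k + 3).
Factor: A=-3; B=1; C=k + 3/4.
Set up (-3)·f(k+1) − (1)·f(k) − (k + 3/4) = 0.
d = 1 from the (0,0,1) case.
Solve for f: f(k) = -k/4 (degree 1 ≤ 1).
R(k) = B(k−1)·f(k)/C(k) = -k/(4*k + 3); s_k = R·t_k = (-3)**(k + 1)*k.
Check: Δs_k = 3*(-3)**k*(4*k + 3). ✓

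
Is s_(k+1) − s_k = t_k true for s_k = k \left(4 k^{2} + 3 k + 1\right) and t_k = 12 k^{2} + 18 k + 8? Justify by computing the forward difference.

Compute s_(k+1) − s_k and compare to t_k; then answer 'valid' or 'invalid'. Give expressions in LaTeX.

s_(k+1) = (k + 1)*(3*k + 4*(k + 1)**2 + 4)
s_(k+1) − s_k = 12*k**2 + 18*k + 8
(s_(k+1) − s_k) − t_k = 0

valid (s_(k+1) − s_k reduces to t_k)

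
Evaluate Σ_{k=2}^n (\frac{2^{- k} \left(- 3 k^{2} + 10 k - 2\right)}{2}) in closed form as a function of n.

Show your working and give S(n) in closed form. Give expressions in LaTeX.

S(n) = 2^{- n - 2} \left(- 5 \cdot 2^{n} + 6 n^{2} + 4 n\right)

Step 1: r(k) = (3*k**2 - 4*k - 5)/(2*(3*k**2 - 10*k + 2)).
Gosper form: A/B · C(k+1)/C(k) with A=1/2, B=1, C=k**2 - 10*k/3 + 2/3.
Set up (1/2)·f(k+1) − (1)·f(k) − (k**2 - 10*k/3 + 2/3) = 0.
d = 2 from the (0,0,2) case.
Solving with deg f ≤ 2: f(k) = -2*(k - 1)*(3*k - 1)/3.
Get s_k = R·t_k = (3*k**2 - 4*k + 1)/2**k with R(k) = B(k−1)f(k)/C(k) = -2*(k - 1)*(3*k - 1)/(3*k**2 - 10*k + 2).
s_(k+1) − s_k = (-3*k**2 + 10*k - 2)/(2*2**k) = t_k.
Σ_(k=2)^n t_k = s_(n+1) − s_(2) = (2**(-n - 1)*n*(3*n + 2)) − (5/4), i.e. 2**(-n - 2)*(-5*2**n + 6*n**2 + 4*n).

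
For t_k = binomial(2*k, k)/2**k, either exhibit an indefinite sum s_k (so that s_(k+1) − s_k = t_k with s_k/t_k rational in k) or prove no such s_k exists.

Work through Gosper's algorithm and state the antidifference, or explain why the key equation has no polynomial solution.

not Gosper-summable; s_k does not exist

Compute t_(k+1)/t_k: get (2*k + 1)/(k + 1).
Take A(k)=2*k + 1, B(k)=k + 1, C(k)=1.
Need (2*k + 1)·f(k+1) − (k)·f(k) = 1.
Degrees (1,1,0) ⇒ d ≤ -1.
Negative degree bound (-1): no f exists, t_k not Gosper-summable.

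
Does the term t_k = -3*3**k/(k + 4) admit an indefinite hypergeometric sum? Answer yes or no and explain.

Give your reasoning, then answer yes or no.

No; the degree bound rules out any f.

t_(k+1)/t_k = 3*(k + 4)/(k + 5).
Take A(k)=3*k + 12, B(k)=k + 5, C(k)=1.
f must satisfy (3*k + 12)·f(k+1) − (k + 4)·f(k) = 1.
Degrees (1,1,0) ⇒ d ≤ -1.
deg f ≤ -1 is impossible — no certificate.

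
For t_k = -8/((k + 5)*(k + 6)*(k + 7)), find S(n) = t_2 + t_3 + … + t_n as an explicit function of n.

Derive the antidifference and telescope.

Step 1: r(k) = (k + 5)/(k + 8).
Normal form (A,B,C) = (k + 5, k + 8, 1).
f must satisfy (k + 5)·f(k+1) − (k + 7)·f(k) = 1.
Bound: deg f ≤ 2.
A polynomial solution: f(k) = k*(k + 11)/60.
Certificate R = B(k−1)f/C = k*(k + 7)*(k + 11)/60 gives s_k = 2*k*(-k - 11)/(15*(k + 5)*(k + 6)).
Δs = -8/(k**3 + 18*k**2 + 107*k + 210), as required.
Telescope: S(n) = s_(n+1) − s_(2) = 2*(-n**2 - 13*n - 12)/(15*(n**2 + 13*n + 42)) − (-13/210) = (-n**2 - 13*n + 14)/(14*(n**2 + 13*n + 42)).

S(n) = (-n**2 - 13*n + 14)/(14*(n**2 + 13*n + 42))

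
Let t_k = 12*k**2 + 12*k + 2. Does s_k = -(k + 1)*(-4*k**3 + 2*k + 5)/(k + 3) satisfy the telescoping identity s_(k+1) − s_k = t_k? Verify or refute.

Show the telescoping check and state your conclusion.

s_(k+1) = -(k + 2)*(2*k - 4*(k + 1)**3 + 7)/(k + 4)
s_(k+1) − s_k = 2*(6*k**4 + 40*k**3 + 67*k**2 + 39*k + 1)/(k**2 + 7*k + 12)
(s_(k+1) − s_k) − t_k = 2*(-8*k**3 - 48*k**2 - 40*k - 11)/(k**2 + 7*k + 12)

Invalid: residual 2*(-8*k**3 - 48*k**2 - 40*k - 11)/(k**2 + 7*k + 12) ≠ 0.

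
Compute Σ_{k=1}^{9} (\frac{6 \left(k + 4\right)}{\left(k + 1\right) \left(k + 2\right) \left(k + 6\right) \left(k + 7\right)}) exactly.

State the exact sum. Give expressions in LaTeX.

Σ = 243/1232

t_(k+1)/t_k = (k + 1)*(k + 5)*(k + 6)/((k + 3)*(k + 4)*(k + 8)).
A = k + 1, B = k + 8, C = k**4 + 16*k**3 + 95*k**2 + 248*k + 240.
f must satisfy (k + 1)·f(k+1) − (k + 7)·f(k) = k**4 + 16*k**3 + 95*k**2 + 248*k + 240.
Degrees (1,1,4) ⇒ d ≤ 6.
Match coefficients ⇒ f(k) = k*(k + 2)*(k + 3)*(k + 4)*(k + 5)*(k + 7)/12.
So s_k = (B(k−1)f/C)·t_k = (k*(k + 2)*(k + 7)**2/(12*(k + 4)))·t_k = k*(k + 7)/(2*(k**2 + 7*k + 6)).
Check: Δs_k = 6*(k + 4)/(k**4 + 16*k**3 + 83*k**2 + 152*k + 84). ✓
Telescoping: Σ = s_(10) − s_(1) = 85/176 − (2/7) = 243/1232.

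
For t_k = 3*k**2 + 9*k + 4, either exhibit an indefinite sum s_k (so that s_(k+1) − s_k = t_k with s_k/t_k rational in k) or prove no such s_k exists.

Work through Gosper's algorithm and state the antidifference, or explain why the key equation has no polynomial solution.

The ratio is (3*k**2 + 15*k + 16)/(3*k**2 + 9*k + 4).
Gosper form: A/B · C(k+1)/C(k) with A=1, B=1, C=k**2 + 3*k + 4/3.
Key eq: (1)·f(k+1) = (1)·f(k) + (k**2 + 3*k + 4/3).
Degrees (0,0,2) ⇒ d ≤ 3.
Solving with deg f ≤ 3: f(k) = k**2*(k + 3)/3.
Certificate R = B(k−1)f/C = k**2*(k + 3)/(3*k**2 + 9*k + 4) gives s_k = k**2*(k + 3).
Δs = 3*k**2 + 9*k + 4, as required.

s_k = k**2*(k + 3)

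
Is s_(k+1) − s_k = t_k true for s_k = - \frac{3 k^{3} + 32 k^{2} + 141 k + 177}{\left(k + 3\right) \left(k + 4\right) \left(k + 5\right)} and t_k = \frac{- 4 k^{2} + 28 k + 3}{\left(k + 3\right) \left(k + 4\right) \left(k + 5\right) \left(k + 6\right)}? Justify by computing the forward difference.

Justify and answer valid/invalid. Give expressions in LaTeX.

s_(k+1) = (-141*k - 3*(k + 1)**3 - 32*(k + 1)**2 - 318)/((k + 4)*(k + 5)*(k + 6))
s_(k+1) − s_k = (-4*k**2 + 28*k + 3)/(k**4 + 18*k**3 + 119*k**2 + 342*k + 360)
(s_(k+1) − s_k) − t_k = 0

Valid: the claim telescopes to t_k.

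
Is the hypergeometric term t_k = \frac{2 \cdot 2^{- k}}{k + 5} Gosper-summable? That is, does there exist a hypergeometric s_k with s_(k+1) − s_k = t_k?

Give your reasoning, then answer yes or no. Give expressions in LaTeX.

r(k) = (k + 5)/(2*(k + 6)) after simplifying.
Gosper form: A/B · C(k+1)/C(k) with A=k/2 + 5/2, B=k + 6, C=1.
Key eq: (k/2 + 5/2)·f(k+1) = (k + 5)·f(k) + (1).
d = -1 from the (1,1,0) case.
deg f ≤ -1 is impossible — no certificate.

No — negative degree bound, so no certificate f.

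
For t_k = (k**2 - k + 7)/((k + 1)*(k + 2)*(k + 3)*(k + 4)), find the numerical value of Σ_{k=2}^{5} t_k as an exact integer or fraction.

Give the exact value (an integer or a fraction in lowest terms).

Σ = 17/280

t_(k+1)/t_k = (k + 1)*(-k + (k + 1)**2 + 6)/((k + 5)*(k**2 - k + 7)).
A = k + 1, B = k + 5, C = k**2 - k + 7.
Set up (k + 1)·f(k+1) − (k + 4)·f(k) − (k**2 - k + 7) = 0.
deg f ≤ 3 (via 1,1,2).
A polynomial solution: f(k) = k*(k**2 + 4*k + 9)/2.
Certificate R = B(k−1)f/C = k*(k + 4)*(k**2 + 4*k + 9)/(2*(k**2 - k + 7)) gives s_k = k*(k**2 + 4*k + 9)/(2*(k + 1)*(k + 2)*(k + 3)).
Check: Δs_k = (k**2 - k + 7)/(k**4 + 10*k**3 + 35*k**2 + 50*k + 24). ✓
Sum = s_(6) − s_(2); s_(6) = 23/56, s_(2) = 7/20 ⇒ 17/280.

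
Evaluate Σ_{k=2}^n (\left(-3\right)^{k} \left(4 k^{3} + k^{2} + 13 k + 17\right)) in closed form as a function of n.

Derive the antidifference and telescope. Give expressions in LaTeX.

Ratio r(k) = 3*(-4*k**3 - 13*k**2 - 27*k - 35)/(4*k**3 + k**2 + 13*k + 17).
So A=-3 and B=1, with C=k**3 + k**2/4 + 13*k/4 + 17/4.
Set up (-3)·f(k+1) − (1)·f(k) − (k**3 + k**2/4 + 13*k/4 + 17/4) = 0.
Degrees (0,0,3) ⇒ d ≤ 3.
Solve for f: f(k) = -(k**3 - 2*k**2 + 4*k + 2)/4 (degree 3 ≤ 3).
So s_k = (B(k−1)f/C)·t_k = (-(k**3 - 2*k**2 + 4*k + 2)/(4*k**3 + k**2 + 13*k + 17))·t_k = (-3)**k*(-k**3 + 2*k**2 - 4*k - 2).
s_(k+1) − s_k = (-3)**k*(4*k**3 + k**2 + 13*k + 17) = t_k.
s_(n+1) = 3*(-3)**n*(n**3 + n**2 + 3*n + 5) and s_(2) = -90, so S(n) = 3*(-3)**n*n**3 + 3*(-3)**n*n**2 + 9*(-3)**n*n + 15*(-3)**n + 90.

S(n) = 3 \left(-3\right)^{n} n^{3} + 3 \left(-3\right)^{n} n^{2} + 9 \left(-3\right)^{n} n + 15 \left(-3\right)^{n} + 90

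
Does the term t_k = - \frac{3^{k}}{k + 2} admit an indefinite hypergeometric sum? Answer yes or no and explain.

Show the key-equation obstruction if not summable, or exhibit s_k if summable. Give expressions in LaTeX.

r(k) = 3*(k + 2)/(k + 3) after simplifying.
Gosper form: A/B · C(k+1)/C(k) with A=3*k + 6, B=k + 3, C=1.
Solve (3*k + 6)·f(k+1) − (k + 2)·f(k) = 1.
From deg A=1, deg B=1, deg C=0: d=-1.
deg f ≤ -1 is impossible — no certificate.

No — key equation has no polynomial f.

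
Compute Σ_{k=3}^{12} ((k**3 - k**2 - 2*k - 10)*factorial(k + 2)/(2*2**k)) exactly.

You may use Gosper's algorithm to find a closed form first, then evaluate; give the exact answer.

r(k) = (k + 3)*(2*k - (k + 1)**3 + (k + 1)**2 + 12)/(2*(-k**3 + k**2 + 2*k + 10)) after simplifying.
Take A(k)=k/2 + 3/2, B(k)=1, C(k)=k**3 - k**2 - 2*k - 10.
Set up (k/2 + 3/2)·f(k+1) − (1)·f(k) − (k**3 - k**2 - 2*k - 10) = 0.
d = 2 from the (1,0,3) case.
Match coefficients ⇒ f(k) = 2*(k**2 - 4*k - 1).
Get s_k = R·t_k = (k**2 - 4*k - 1)*factorial(k + 2)/2**k with R(k) = B(k−1)f(k)/C(k) = 2*(k**2 - 4*k - 1)/(k**3 - k**2 - 2*k - 10).
s_(k+1) − s_k = (k**3 - k**2 - 2*k - 10)*factorial(k + 2)/(2*2**k) = t_k.
Evaluate s at k=13 and k=3: 18516873375 and -60; difference 18516873435.

Σ = 18516873435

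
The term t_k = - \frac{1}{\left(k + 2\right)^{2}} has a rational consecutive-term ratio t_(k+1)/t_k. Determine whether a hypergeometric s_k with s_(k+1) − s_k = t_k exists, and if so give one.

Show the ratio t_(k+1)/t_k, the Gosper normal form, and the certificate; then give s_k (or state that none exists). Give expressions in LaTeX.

Step 1: r(k) = (k + 2)**2/(k + 3)**2.
Gosper form: A/B · C(k+1)/C(k) with A=k**2 + 4*k + 4, B=k**2 + 6*k + 9, C=1.
Key eq: (k**2 + 4*k + 4)·f(k+1) = (k**2 + 4*k + 4)·f(k) + (1).
Degrees (2,2,0) ⇒ d ≤ 0.
f = c0 ⇒ A·f(k+1) − B(k−1)·f(k) − C = -1. The system {-1 = 0} is inconsistent; no antidifference.

not Gosper-summable; s_k does not exist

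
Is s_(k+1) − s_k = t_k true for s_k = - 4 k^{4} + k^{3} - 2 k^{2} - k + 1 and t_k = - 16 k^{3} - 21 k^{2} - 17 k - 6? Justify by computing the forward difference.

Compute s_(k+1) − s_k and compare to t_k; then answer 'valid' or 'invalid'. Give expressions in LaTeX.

Valid — Δs_k = t_k.

s_(k+1) = -k - 4*(k + 1)**4 + (k + 1)**3 - 2*(k + 1)**2
s_(k+1) − s_k = -16*k**3 - 21*k**2 - 17*k - 6
(s_(k+1) − s_k) − t_k = 0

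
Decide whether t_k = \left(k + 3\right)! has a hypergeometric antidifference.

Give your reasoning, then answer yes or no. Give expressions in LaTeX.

t_(k+1)/t_k = k + 4.
A = k + 4, B = 1, C = 1.
Solve (k + 4)·f(k+1) − (1)·f(k) = 1.
Degrees (1,0,0) ⇒ d ≤ -1.
deg f ≤ -1 is impossible — no certificate.

No — t_k has no hypergeometric antidifference.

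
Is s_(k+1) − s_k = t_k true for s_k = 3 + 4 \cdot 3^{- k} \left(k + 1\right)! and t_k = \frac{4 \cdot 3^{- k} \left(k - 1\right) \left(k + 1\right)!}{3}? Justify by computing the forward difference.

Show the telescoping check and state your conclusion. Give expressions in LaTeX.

s_(k+1) = 4*3**(-k - 1)*factorial(k + 2) + 3
s_(k+1) − s_k = 4*(k - 1)*factorial(k + 1)/(3*3**k)
(s_(k+1) − s_k) − t_k = 0

Valid: the claim telescopes to t_k.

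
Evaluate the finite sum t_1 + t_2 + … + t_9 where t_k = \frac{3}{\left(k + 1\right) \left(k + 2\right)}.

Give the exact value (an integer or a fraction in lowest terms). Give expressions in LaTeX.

r(k) = (k + 1)/(k + 3) after simplifying.
Take A(k)=k + 1, B(k)=k + 3, C(k)=1.
Need (k + 1)·f(k+1) − (k + 2)·f(k) = 1.
From deg A=1, deg B=1, deg C=0: d=1.
Solving with deg f ≤ 1: f(k) = k.
So s_k = (B(k−1)f/C)·t_k = (k*(k + 2))·t_k = 3*k/(k + 1).
s_(k+1) − s_k = 3/(k**2 + 3*k + 2) = t_k.
Sum = s_(10) − s_(1); s_(10) = 30/11, s_(1) = 3/2 ⇒ 27/22.

Σ = 27/22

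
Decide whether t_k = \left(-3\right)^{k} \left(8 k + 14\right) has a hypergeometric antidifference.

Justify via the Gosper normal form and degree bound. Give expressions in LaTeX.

r(k) = 3*(-4*k - 11)/(4*k + 7) after simplifying.
Take A(k)=-3, B(k)=1, C(k)=k + 7/4.
Set up (-3)·f(k+1) − (1)·f(k) − (k + 7/4) = 0.
deg f ≤ 1 (via 0,0,1).
Match coefficients ⇒ f(k) = -(k + 1)/4.
R(k) = B(k−1)·f(k)/C(k) = -(k + 1)/(4*k + 7); s_k = R·t_k = -2*(-3)**k*(k + 1).
s_(k+1) − s_k = (-3)**k*(8*k + 14) = t_k.

Yes. s_k = - 2 \left(-3\right)^{k} \left(k + 1\right).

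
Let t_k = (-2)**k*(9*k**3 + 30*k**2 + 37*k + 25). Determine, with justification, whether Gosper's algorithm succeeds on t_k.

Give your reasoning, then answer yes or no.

Ratio r(k) = 2*(-9*k**3 - 57*k**2 - 124*k - 101)/(9*k**3 + 30*k**2 + 37*k + 25).
A = -2, B = 1, C = k**3 + 10*k**2/3 + 37*k/9 + 25/9.
f must satisfy (-2)·f(k+1) − (1)·f(k) = k**3 + 10*k**2/3 + 37*k/9 + 25/9.
Degrees (0,0,3) ⇒ d ≤ 3.
Solving with deg f ≤ 3: f(k) = -(3*k**3 + 4*k**2 + k + 3)/9.
Then R = B(k−1)f/C = -(3*k**3 + 4*k**2 + k + 3)/(9*k**3 + 30*k**2 + 37*k + 25), so s_k = R(k)·t_k = (-2)**k*(-3*k**3 - 4*k**2 - k - 3).
Check: Δs_k = (-2)**k*(9*k**3 + 30*k**2 + 37*k + 25). ✓

Yes. s_k = (-2)**k*(-3*k**3 - 4*k**2 - k - 3).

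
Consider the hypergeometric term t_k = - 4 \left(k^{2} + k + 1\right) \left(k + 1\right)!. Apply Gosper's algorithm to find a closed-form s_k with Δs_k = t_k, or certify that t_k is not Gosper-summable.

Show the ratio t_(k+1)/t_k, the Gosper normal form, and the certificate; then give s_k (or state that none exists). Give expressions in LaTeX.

Compute t_(k+1)/t_k: get (k + 2)*(k + (k + 1)**2 + 2)/(k**2 + k + 1).
Gosper form: A/B · C(k+1)/C(k) with A=k + 2, B=1, C=k**2 + k + 1.
Set up (k + 2)·f(k+1) − (1)·f(k) − (k**2 + k + 1) = 0.
deg f ≤ 1 (via 1,0,2).
Solve for f: f(k) = k - 1 (degree 1 ≤ 1).
Get s_k = R·t_k = -4*(k - 1)*factorial(k + 1) with R(k) = B(k−1)f(k)/C(k) = (k - 1)/(k**2 + k + 1).
Δs = -4*(k**2 + k + 1)*factorial(k + 1), as required.

s_k = - 4 \left(k - 1\right) \left(k + 1\right)!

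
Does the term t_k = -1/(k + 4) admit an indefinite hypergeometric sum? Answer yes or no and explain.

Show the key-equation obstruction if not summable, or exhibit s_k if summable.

No — t_k has no hypergeometric antidifference.

The ratio is (k + 4)/(k + 5).
Factor: A=k + 4; B=k + 5; C=1.
Set up (k + 4)·f(k+1) − (k + 4)·f(k) − (1) = 0.
d = 0 from the (1,1,0) case.
Write f(k) = c0. Then LHS − RHS = -1, requiring -1 = 0: contradictory. No certificate.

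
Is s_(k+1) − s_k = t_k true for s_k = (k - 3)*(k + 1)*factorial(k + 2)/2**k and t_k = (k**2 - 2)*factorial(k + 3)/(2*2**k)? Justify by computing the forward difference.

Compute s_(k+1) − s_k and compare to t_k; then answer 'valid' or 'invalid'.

Invalid: residual -k*(k - 1)*factorial(k + 2)/2**k ≠ 0.

s_(k+1) = (k - 2)*(k + 2)*factorial(k + 3)/(2*2**k)
s_(k+1) − s_k = (k**3 + k**2 - 6)*factorial(k + 2)/(2*2**k)
(s_(k+1) − s_k) − t_k = -k*(k - 1)*factorial(k + 2)/2**k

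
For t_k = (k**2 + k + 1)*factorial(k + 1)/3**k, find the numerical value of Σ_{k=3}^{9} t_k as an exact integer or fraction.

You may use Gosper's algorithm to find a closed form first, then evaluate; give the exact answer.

Step 1: r(k) = (k + 2)*(k + (k + 1)**2 + 2)/(3*(k**2 + k + 1)).
A = k/3 + 2/3, B = 1, C = k**2 + k + 1.
Need (k/3 + 2/3)·f(k+1) − (1)·f(k) = k**2 + k + 1.
Degrees (1,0,2) ⇒ d ≤ 1.
Coefficient equations give f(k) = 3*(k + 1).
Then R = B(k−1)f/C = 3*(k + 1)/(k**2 + k + 1), so s_k = R(k)·t_k = 3**(1 - k)*(k + 1)*factorial(k + 1).
Check: Δs_k = (k**2 + k + 1)*factorial(k + 1)/3**k. ✓
Evaluate s at k=10 and k=3: 5420800/243 and 32/3; difference 5418208/243.

Σ = 5418208/243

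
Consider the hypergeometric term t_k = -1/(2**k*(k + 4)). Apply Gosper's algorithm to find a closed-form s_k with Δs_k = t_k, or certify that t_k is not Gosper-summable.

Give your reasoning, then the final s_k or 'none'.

no hypergeometric antidifference exists

Step 1: r(k) = (k + 4)/(2*(k + 5)).
So A=k/2 + 2 and B=k + 5, with C=1.
f must satisfy (k/2 + 2)·f(k+1) − (k + 4)·f(k) = 1.
deg f ≤ -1 (via 1,1,0).
deg f ≤ -1 is impossible — no certificate.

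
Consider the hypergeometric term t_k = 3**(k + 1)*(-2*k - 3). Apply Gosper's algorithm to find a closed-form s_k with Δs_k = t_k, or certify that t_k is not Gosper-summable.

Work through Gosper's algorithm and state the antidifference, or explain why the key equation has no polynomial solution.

s_k = -3**(k + 1)*k

Compute t_(k+1)/t_k: get 3*(2*k + 5)/(2*k + 3).
Factor: A=3; B=1; C=k + 3/2.
f must satisfy (3)·f(k+1) − (1)·f(k) = k + 3/2.
Degrees (0,0,1) ⇒ d ≤ 1.
Match coefficients ⇒ f(k) = k/2.
So s_k = (B(k−1)f/C)·t_k = (k/(2*k + 3))·t_k = -3**(k + 1)*k.
Verify: 3**(k + 1)*(-2*k - 3) matches t_k.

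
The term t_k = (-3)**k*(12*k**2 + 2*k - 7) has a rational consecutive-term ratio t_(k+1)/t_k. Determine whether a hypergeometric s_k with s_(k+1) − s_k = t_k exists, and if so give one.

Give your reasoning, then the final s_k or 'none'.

t_(k+1)/t_k = 3*(-2*k - 12*(k + 1)**2 + 5)/(12*k**2 + 2*k - 7).
So A=-3 and B=1, with C=k**2 + k/6 - 7/12.
Set up (-3)·f(k+1) − (1)·f(k) − (k**2 + k/6 - 7/12) = 0.
Bound: deg f ≤ 2.
A polynomial solution: f(k) = -(3*k**2 - 4*k - 1)/12.
R(k) = B(k−1)·f(k)/C(k) = -(3*k**2 - 4*k - 1)/(12*k**2 + 2*k - 7); s_k = R·t_k = (-3)**k*(-3*k**2 + 4*k + 1).
Δs = (-3)**k*(12*k**2 + 2*k - 7), as required.

s_k = (-3)**k*(-3*k**2 + 4*k + 1)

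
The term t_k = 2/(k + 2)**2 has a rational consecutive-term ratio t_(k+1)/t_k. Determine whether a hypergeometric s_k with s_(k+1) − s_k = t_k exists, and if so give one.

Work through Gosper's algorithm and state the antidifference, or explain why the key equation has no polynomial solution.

r(k) = (k + 2)**2/(k + 3)**2 after simplifying.
So A=k**2 + 4*k + 4 and B=k**2 + 6*k + 9, with C=1.
Set up (k**2 + 4*k + 4)·f(k+1) − (k**2 + 4*k + 4)·f(k) − (1) = 0.
deg f ≤ 0 (via 2,2,0).
Put f(k) = c0: A·f(k+1) − B(k−1)·f(k) − C = -1; need -1 = 0 — inconsistent ⇒ no f, not summable.

none — t_k is not Gosper-summable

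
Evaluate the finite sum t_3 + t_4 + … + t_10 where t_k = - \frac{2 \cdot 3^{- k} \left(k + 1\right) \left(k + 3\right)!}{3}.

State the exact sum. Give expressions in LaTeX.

r(k) = (k + 2)*(k + 4)/(3*(k + 1)) after simplifying.
Normal form (A,B,C) = (k/3 + 4/3, 1, k + 1).
Solve (k/3 + 4/3)·f(k+1) − (1)·f(k) = k + 1.
d = 0 from the (1,0,1) case.
A polynomial solution: f(k) = 3.
R(k) = B(k−1)·f(k)/C(k) = 3/(k + 1); s_k = R·t_k = -2*factorial(k + 3)/3**k.
Check: Δs_k = -2*(k + 1)*factorial(k + 3)/(3*3**k). ✓
Sum = s_(11) − s_(3); s_(11) = -717516800/729, s_(3) = -160/3 ⇒ -717477920/729.

Σ = -717477920/729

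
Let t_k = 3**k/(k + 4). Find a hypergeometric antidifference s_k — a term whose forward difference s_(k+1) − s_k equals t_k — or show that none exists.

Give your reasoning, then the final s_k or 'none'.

not Gosper-summable; s_k does not exist

r(k) = 3*(k + 4)/(k + 5) after simplifying.
Factor: A=3*k + 12; B=k + 5; C=1.
Need (3*k + 12)·f(k+1) − (k + 4)·f(k) = 1.
Bound: deg f ≤ -1.
Negative degree bound (-1): no f exists, t_k not Gosper-summable.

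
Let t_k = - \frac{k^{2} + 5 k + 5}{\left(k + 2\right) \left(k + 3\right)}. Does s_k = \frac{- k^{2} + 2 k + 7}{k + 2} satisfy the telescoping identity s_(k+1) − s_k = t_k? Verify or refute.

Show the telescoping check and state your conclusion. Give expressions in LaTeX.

s_(k+1) = (8 - k**2)/(k + 3)
s_(k+1) − s_k = (-k**2 - 5*k - 5)/(k**2 + 5*k + 6)
(s_(k+1) − s_k) − t_k = 0

valid; difference matches t_k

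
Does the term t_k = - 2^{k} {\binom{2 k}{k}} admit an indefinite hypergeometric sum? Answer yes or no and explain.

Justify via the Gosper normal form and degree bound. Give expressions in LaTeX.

The ratio is 4*(2*k + 1)/(k + 1).
A = 8*k + 4, B = k + 1, C = 1.
Set up (8*k + 4)·f(k+1) − (k)·f(k) − (1) = 0.
Bound: deg f ≤ -1.
Negative degree bound (-1): no f exists, t_k not Gosper-summable.

No — key equation has no polynomial f.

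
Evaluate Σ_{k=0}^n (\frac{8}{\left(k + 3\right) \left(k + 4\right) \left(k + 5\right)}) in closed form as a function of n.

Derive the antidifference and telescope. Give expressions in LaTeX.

The ratio is (k + 3)/(k + 6).
A = k + 3, B = k + 6, C = 1.
Solve (k + 3)·f(k+1) − (k + 5)·f(k) = 1.
deg f ≤ 2 (via 1,1,0).
A polynomial solution: f(k) = k*(k + 7)/24.
So s_k = (B(k−1)f/C)·t_k = (k*(k + 5)*(k + 7)/24)·t_k = k*(k + 7)/(3*(k + 3)*(k + 4)).
Δs = 8/(k**3 + 12*k**2 + 47*k + 60), as required.
Evaluate: s_(n+1) = (n**2 + 9*n + 8)/(3*(n**2 + 9*n + 20)); subtract s_(0) = 0 ⇒ S(n) = (n**2 + 9*n + 8)/(3*(n**2 + 9*n + 20)).

S(n) = \frac{n^{2} + 9 n + 8}{3 \left(n^{2} + 9 n + 20\right)}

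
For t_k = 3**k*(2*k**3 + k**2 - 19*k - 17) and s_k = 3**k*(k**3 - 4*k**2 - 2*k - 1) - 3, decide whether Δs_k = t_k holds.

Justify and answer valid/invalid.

s_(k+1) = 3*3**k*(-2*k + (k + 1)**3 - 4*(k + 1)**2 - 3) - 3
s_(k+1) − s_k = 3**k*(2*k**3 + k**2 - 19*k - 17)
(s_(k+1) − s_k) − t_k = 0

Valid — Δs_k = t_k.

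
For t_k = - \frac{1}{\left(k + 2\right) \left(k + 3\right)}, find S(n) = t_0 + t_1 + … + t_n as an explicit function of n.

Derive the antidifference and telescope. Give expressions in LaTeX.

r(k) = (k + 2)/(k + 4) after simplifying.
Normal form (A,B,C) = (k + 2, k + 4, 1).
Set up (k + 2)·f(k+1) − (k + 3)·f(k) − (1) = 0.
deg f ≤ 1 (via 1,1,0).
Solve for f: f(k) = k/2 (degree 1 ≤ 1).
So s_k = (B(k−1)f/C)·t_k = (k*(k + 3)/2)·t_k = -k/(2*k + 4).
Verify: -1/(k**2 + 5*k + 6) matches t_k.
Σ_(k=0)^n t_k = s_(n+1) − s_(0) = ((-n - 1)/(2*(n + 3))) − (0), i.e. (-n - 1)/(2*(n + 3)).

S(n) = \frac{- n - 1}{2 \left(n + 3\right)}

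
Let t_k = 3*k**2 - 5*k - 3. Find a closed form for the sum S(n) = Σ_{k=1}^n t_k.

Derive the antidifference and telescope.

r(k) = (3*k**2 + k - 5)/(3*k**2 - 5*k - 3) after simplifying.
So A=1 and B=1, with C=k**2 - 5*k/3 - 1.
Set up (1)·f(k+1) − (1)·f(k) − (k**2 - 5*k/3 - 1) = 0.
From deg A=0, deg B=0, deg C=2: d=3.
Match coefficients ⇒ f(k) = k**2*(k - 4)/3.
R(k) = B(k−1)·f(k)/C(k) = k**2*(k - 4)/(3*k**2 - 5*k - 3); s_k = R·t_k = k**2*(k - 4).
Verify: 3*k**2 - 5*k - 3 matches t_k.
Σ_(k=1)^n t_k = s_(n+1) − s_(1) = (n**3 - n**2 - 5*n - 3) − (-3), i.e. n*(n**2 - n - 5).

S(n) = n*(n**2 - n - 5)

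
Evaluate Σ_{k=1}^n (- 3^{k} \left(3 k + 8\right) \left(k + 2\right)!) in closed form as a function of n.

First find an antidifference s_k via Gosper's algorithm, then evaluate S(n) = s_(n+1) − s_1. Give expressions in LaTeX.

t_(k+1)/t_k = 3*(k + 3)*(3*k + 11)/(3*k + 8).
Normal form (A,B,C) = (3*k + 9, 1, k + 8/3).
f must satisfy (3*k + 9)·f(k+1) − (1)·f(k) = k + 8/3.
deg f ≤ 0 (via 1,0,1).
Solve for f: f(k) = 1/3 (degree 0 ≤ 0).
So s_k = (B(k−1)f/C)·t_k = (1/(3*k + 8))·t_k = -3**k*factorial(k + 2).
s_(k+1) − s_k = -3**k*(3*k + 8)*factorial(k + 2) = t_k.
s_(n+1) = -3**(n + 1)*factorial(n + 3) and s_(1) = -18, so S(n) = -3*3**n*factorial(n + 3) + 18.

S(n) = - 3 \cdot 3^{n} \left(n + 3\right)! + 18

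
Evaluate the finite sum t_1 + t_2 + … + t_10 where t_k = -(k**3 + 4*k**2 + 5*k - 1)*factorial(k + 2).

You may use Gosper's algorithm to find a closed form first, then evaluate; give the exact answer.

Compute t_(k+1)/t_k: get (k**4 + 10*k**3 + 37*k**2 + 57*k + 27)/(k**3 + 4*k**2 + 5*k - 1).
Factor: A=k + 3; B=1; C=k**3 + 4*k**2 + 5*k - 1.
Set up (k + 3)·f(k+1) − (1)·f(k) − (k**3 + 4*k**2 + 5*k - 1) = 0.
d = 2 from the (1,0,3) case.
Solve for f: f(k) = k**2 - 2 (degree 2 ≤ 2).
Get s_k = R·t_k = -(k**2 - 2)*factorial(k + 2) with R(k) = B(k−1)f(k)/C(k) = (k**2 - 2)/(k**3 + 4*k**2 + 5*k - 1).
Check: Δs_k = -(k**3 + 4*k**2 + 5*k - 1)*factorial(k + 2). ✓
Sum = s_(11) − s_(1); s_(11) = -741015475200, s_(1) = 6 ⇒ -741015475206.

Σ = -741015475206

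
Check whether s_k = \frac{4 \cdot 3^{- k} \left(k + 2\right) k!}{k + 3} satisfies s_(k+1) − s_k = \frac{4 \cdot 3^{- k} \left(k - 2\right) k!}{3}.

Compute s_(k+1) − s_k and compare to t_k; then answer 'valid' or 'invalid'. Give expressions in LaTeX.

s_(k+1) = 4*(k + 3)*factorial(k + 1)/(3*3**k*(k + 4))
s_(k+1) − s_k = 4*(k**3 + 4*k**2 - 3*k - 15)*factorial(k)/(3*3**k*(k + 3)*(k + 4))
(s_(k+1) − s_k) − t_k = -4*(k**2 + k - 9)*factorial(k)/(3*3**k*(k + 3)*(k + 4))

Invalid: residual - \frac{4 \cdot 3^{- k} \left(k^{2} + k - 9\right) k!}{3 \left(k + 3\right) \left(k + 4\right)} ≠ 0.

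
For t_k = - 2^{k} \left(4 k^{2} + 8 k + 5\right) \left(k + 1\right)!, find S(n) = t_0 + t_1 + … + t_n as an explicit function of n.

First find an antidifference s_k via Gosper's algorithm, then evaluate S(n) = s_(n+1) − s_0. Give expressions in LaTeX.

Compute t_(k+1)/t_k: get 2*(4*k**3 + 24*k**2 + 49*k + 34)/(4*k**2 + 8*k + 5).
Take A(k)=2*k + 4, B(k)=1, C(k)=k**2 + 2*k + 5/4.
f must satisfy (2*k + 4)·f(k+1) − (1)·f(k) = k**2 + 2*k + 5/4.
Bound: deg f ≤ 1.
Match coefficients ⇒ f(k) = (2*k - 1)/4.
So s_k = (B(k−1)f/C)·t_k = ((2*k - 1)/(4*k**2 + 8*k + 5))·t_k = -2**k*(2*k - 1)*factorial(k + 1).
s_(k+1) − s_k = -2**k*(4*k**2 + 8*k + 5)*factorial(k + 1) = t_k.
Telescope: S(n) = s_(n+1) − s_(0) = -2**(n + 1)*(2*n + 1)*factorial(n + 2) − (1) = -4*2**n*n*factorial(n + 2) - 2*2**n*factorial(n + 2) - 1.

S(n) = - 4 \cdot 2^{n} n \left(n + 2\right)! - 2 \cdot 2^{n} \left(n + 2\right)! - 1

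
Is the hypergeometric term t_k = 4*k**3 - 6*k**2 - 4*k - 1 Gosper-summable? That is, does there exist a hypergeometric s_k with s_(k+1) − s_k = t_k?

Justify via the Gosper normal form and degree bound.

t_(k+1)/t_k = (4*k**3 + 6*k**2 - 4*k - 7)/(4*k**3 - 6*k**2 - 4*k - 1).
A = 1, B = 1, C = k**3 - 3*k**2/2 - k - 1/4.
Key eq: (1)·f(k+1) = (1)·f(k) + (k**3 - 3*k**2/2 - k - 1/4).
d = 4 from the (0,0,3) case.
Match coefficients ⇒ f(k) = k**2*(k**2 - 4*k + 2)/4.
R(k) = B(k−1)·f(k)/C(k) = k**2*(k**2 - 4*k + 2)/(4*k**3 - 6*k**2 - 4*k - 1); s_k = R·t_k = k**2*(k**2 - 4*k + 2).
s_(k+1) − s_k = 4*k**3 - 6*k**2 - 4*k - 1 = t_k.

Yes. s_k = k**2*(k**2 - 4*k + 2).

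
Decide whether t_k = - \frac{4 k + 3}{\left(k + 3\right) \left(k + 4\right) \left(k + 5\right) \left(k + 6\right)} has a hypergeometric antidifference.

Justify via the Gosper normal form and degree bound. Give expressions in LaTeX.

The ratio is (k + 3)*(4*k + 7)/((k + 7)*(4*k + 3)).
Take A(k)=k + 3, B(k)=k + 7, C(k)=k + 3/4.
Solve (k + 3)·f(k+1) − (k + 6)·f(k) = k + 3/4.
From deg A=1, deg B=1, deg C=1: d=3.
Coefficient equations give f(k) = k*(k**2 + 12*k + 7)/80.
Then R = B(k−1)f/C = k*(k + 6)*(k**2 + 12*k + 7)/(20*(4*k + 3)), so s_k = R(k)·t_k = k*(-k**2 - 12*k - 7)/(20*(k + 3)*(k + 4)*(k + 5)).
s_(k+1) − s_k = (-4*k - 3)/(k**4 + 18*k**3 + 119*k**2 + 342*k + 360) = t_k.

Yes. s_k = \frac{k \left(- k^{2} - 12 k - 7\right)}{20 \left(k + 3\right) \left(k + 4\right) \left(k + 5\right)}.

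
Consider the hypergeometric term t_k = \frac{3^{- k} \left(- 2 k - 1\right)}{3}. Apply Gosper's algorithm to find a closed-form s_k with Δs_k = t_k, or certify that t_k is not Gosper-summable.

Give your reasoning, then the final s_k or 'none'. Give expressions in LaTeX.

s_k = 3^{- k} \left(k + 1\right)

r(k) = (2*k + 3)/(3*(2*k + 1)) after simplifying.
Gosper form: A/B · C(k+1)/C(k) with A=1/3, B=1, C=k + 1/2.
f must satisfy (1/3)·f(k+1) − (1)·f(k) = k + 1/2.
From deg A=0, deg B=0, deg C=1: d=1.
A polynomial solution: f(k) = -3*(k + 1)/2.
So s_k = (B(k−1)f/C)·t_k = (-3*(k + 1)/(2*k + 1))·t_k = (k + 1)/3**k.
Verify: (-2*k - 1)/(3*3**k) matches t_k.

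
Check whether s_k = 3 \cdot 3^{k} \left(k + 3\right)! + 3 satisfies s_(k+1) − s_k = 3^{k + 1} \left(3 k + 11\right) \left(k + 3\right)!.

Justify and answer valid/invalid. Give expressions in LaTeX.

s_(k+1) = 3*3**(k + 1)*factorial(k + 4) + 3
s_(k+1) − s_k = 3**(k + 1)*(3*k + 11)*factorial(k + 3)
(s_(k+1) − s_k) − t_k = 0

valid (s_(k+1) − s_k reduces to t_k)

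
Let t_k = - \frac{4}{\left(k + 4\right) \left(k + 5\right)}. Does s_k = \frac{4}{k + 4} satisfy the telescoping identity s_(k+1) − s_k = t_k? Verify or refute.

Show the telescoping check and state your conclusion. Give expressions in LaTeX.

s_(k+1) = 4/(k + 5)
s_(k+1) − s_k = -4/((k + 4)*(k + 5))
(s_(k+1) − s_k) − t_k = 0

Valid — Δs_k = t_k.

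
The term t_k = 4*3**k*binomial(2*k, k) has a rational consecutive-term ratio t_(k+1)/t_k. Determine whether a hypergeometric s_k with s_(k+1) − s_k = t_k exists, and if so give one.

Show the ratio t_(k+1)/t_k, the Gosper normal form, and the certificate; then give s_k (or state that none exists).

none — t_k is not Gosper-summable

r(k) = 6*(2*k + 1)/(k + 1) after simplifying.
A = 12*k + 6, B = k + 1, C = 1.
Key eq: (12*k + 6)·f(k+1) = (k)·f(k) + (1).
From deg A=1, deg B=1, deg C=0: d=-1.
d = -1 < 0 ⇒ no nonzero polynomial f; not summable.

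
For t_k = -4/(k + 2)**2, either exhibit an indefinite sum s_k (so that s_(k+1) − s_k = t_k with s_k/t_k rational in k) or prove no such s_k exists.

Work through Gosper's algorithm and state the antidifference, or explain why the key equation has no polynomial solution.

Step 1: r(k) = (k + 2)**2/(k + 3)**2.
Normal form (A,B,C) = (k**2 + 4*k + 4, k**2 + 6*k + 9, 1).
Key eq: (k**2 + 4*k + 4)·f(k+1) = (k**2 + 4*k + 4)·f(k) + (1).
deg f ≤ 0 (via 2,2,0).
Write f(k) = c0. Then LHS − RHS = -1, requiring -1 = 0: contradictory. No certificate.

no hypergeometric antidifference exists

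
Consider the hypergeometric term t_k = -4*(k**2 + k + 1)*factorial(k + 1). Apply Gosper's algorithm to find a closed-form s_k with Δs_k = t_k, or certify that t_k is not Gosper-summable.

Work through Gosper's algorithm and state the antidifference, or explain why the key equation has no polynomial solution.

Step 1: r(k) = (k + 2)*(k + (k + 1)**2 + 2)/(k**2 + k + 1).
Factor: A=k + 2; B=1; C=k**2 + k + 1.
Need (k + 2)·f(k+1) − (1)·f(k) = k**2 + k + 1.
d = 1 from the (1,0,2) case.
Solving with deg f ≤ 1: f(k) = k - 1.
Certificate R = B(k−1)f/C = (k - 1)/(k**2 + k + 1) gives s_k = -4*(k - 1)*factorial(k + 1).
Δs = -4*(k**2 + k + 1)*factorial(k + 1), as required.

s_k = -4*(k - 1)*factorial(k + 1)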